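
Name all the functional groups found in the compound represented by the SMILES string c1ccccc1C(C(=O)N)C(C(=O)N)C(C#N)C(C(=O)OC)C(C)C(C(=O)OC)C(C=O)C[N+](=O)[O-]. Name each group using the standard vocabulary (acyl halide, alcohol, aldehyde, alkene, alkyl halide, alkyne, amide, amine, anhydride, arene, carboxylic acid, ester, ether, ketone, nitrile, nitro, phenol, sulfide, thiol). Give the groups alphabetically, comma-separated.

Taking each segment in turn:
  C6H5: C6H5– phenyl ring → arene.
  CH(CONH2): pendant –CONH2: carbonyl C bonded to C and N → amide.
  CH(CONH2): pendant –CONH2: carbonyl C bonded to C and N → amide.
  CH(CN): pendant –C≡N: nitrile.
  CH(COOCH3): pendant –COOCH3: carbonyl C bonded to C and –OCH3 → ester.
  CH(COOCH3): pendant –COOCH3: carbonyl C bonded to C and –OCH3 → ester.
  CH(CHO): pendant –CHO: carbonyl C bonded to C and H → aldehyde.
  CH2NO2: –NO2 on carbon → nitro group.

aldehyde, amide, arene, ester, nitrile, nitro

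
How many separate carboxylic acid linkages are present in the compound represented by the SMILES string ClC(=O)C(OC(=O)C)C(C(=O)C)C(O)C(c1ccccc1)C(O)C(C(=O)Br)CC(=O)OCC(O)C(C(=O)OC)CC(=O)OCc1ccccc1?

–C(=O)Cl: carbonyl C bonded to C and to a halogen → acyl halide (not alkyl halide).
pendant –OC(=O)CH3: an acyloxy group → ester.
pendant –COCH3: carbonyl C bonded to two carbons → ketone.
–OH on an sp³ carbon → alcohol (secondary).
pendant –C6H5: benzene ring → arene.
–OH on an sp³ carbon → alcohol (secondary).
pendant –C(=O)X: carbonyl C bonded to C and halogen → acyl halide.
–C(=O)–O–C with C on the carbonyl side → ester.
–OH on an sp³ carbon → alcohol (secondary).
pendant –COOCH3: carbonyl C bonded to C and –OCH3 → ester.
–C(=O)–O–C with C on the carbonyl side → ester.
–C6H5 phenyl ring → arene.
No segment is a carboxylic acid: CH(OCOCH3) is ester, not carboxylic acid; CH(OH) is alcohol, not carboxylic acid; CH(OH) is alcohol, not carboxylic acid. → 0.

0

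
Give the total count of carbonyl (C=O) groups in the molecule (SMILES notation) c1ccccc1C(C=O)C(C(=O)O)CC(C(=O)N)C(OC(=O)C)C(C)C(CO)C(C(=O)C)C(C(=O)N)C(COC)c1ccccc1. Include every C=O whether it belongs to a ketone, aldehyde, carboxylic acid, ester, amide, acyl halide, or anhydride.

CH(CHO): aldehyde, 1 C=O (running total 1).
CH(COOH): carboxylic acid, 1 C=O (running total 2).
CH(CONH2): amide, 1 C=O (running total 3).
CH(OCOCH3): ester, 1 C=O (running total 4).
CH(COCH3): ketone, 1 C=O (running total 5).
CH(CONH2): amide, 1 C=O (running total 6).

6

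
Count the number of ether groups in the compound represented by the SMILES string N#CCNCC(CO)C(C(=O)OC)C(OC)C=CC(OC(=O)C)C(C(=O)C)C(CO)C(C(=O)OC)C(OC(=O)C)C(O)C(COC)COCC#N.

3

N≡C–: carbon triple-bonded to nitrogen → nitrile.
C–N–C with sp³ carbons and no adjacent C=O → amine (secondary).
pendant –CH2OH on an sp³ backbone C → alcohol.
pendant –COOCH3: carbonyl C bonded to C and –OCH3 → ester.
pendant –OCH3: C–O–C with sp³ C, no adjacent C=O → ether.
C=C double bond → alkene.
pendant –OC(=O)CH3: an acyloxy group → ester.
pendant –COCH3: carbonyl C bonded to two carbons → ketone.
pendant –CH2OH on an sp³ backbone C → alcohol.
pendant –COOCH3: carbonyl C bonded to C and –OCH3 → ester.
pendant –OC(=O)CH3: an acyloxy group → ester.
–OH on an sp³ carbon → alcohol (secondary).
pendant –CH2OCH3: C–O–C linkage → ether.
C–O–C with sp³ carbons on both sides and no adjacent C=O → ether.
–C≡N: carbon triple-bonded to nitrogen → nitrile.
Ether appears at: CH(OCH3), CH(CH2OCH3), CH2OCH2 → 3.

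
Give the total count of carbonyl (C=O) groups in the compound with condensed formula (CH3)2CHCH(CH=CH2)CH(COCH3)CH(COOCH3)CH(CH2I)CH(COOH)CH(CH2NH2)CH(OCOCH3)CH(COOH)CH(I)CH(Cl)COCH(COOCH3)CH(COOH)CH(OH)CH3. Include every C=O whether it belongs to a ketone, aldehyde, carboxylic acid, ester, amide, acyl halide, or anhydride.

8

CH(COCH3): ketone, 1 C=O (running total 1).
CH(COOCH3): ester, 1 C=O (running total 2).
CH(COOH): carboxylic acid, 1 C=O (running total 3).
CH(OCOCH3): ester, 1 C=O (running total 4).
CH(COOH): carboxylic acid, 1 C=O (running total 5).
CO: ketone, 1 C=O (running total 6).
CH(COOCH3): ester, 1 C=O (running total 7).
CH(COOH): carboxylic acid, 1 C=O (running total 8).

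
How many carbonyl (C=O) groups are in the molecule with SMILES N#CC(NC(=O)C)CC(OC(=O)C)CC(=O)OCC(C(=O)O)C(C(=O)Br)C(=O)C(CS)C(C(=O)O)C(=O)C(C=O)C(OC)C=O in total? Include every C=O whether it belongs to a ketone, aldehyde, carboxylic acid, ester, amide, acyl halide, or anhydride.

CH(NHCOCH3): amide, 1 C=O (running total 1).
CH(OCOCH3): ester, 1 C=O (running total 2).
CH2COOCH2: ester, 1 C=O (running total 3).
CH(COOH): carboxylic acid, 1 C=O (running total 4).
CH(COBr): acyl halide, 1 C=O (running total 5).
CO: ketone, 1 C=O (running total 6).
CH(COOH): carboxylic acid, 1 C=O (running total 7).
CO: ketone, 1 C=O (running total 8).
CH(CHO): aldehyde, 1 C=O (running total 9).
CHO: aldehyde, 1 C=O (running total 10).

10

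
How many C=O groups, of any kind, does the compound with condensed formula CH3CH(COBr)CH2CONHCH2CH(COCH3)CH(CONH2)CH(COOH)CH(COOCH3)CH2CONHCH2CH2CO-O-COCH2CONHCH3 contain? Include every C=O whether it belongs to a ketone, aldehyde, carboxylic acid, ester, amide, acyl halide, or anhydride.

CH(COBr): acyl halide, 1 C=O (running total 1).
CH2CONHCH2: amide, 1 C=O (running total 2).
CH(COCH3): ketone, 1 C=O (running total 3).
CH(CONH2): amide, 1 C=O (running total 4).
CH(COOH): carboxylic acid, 1 C=O (running total 5).
CH(COOCH3): ester, 1 C=O (running total 6).
CH2CONHCH2: amide, 1 C=O (running total 7).
CH2CO-O-COCH2: anhydride, 2 C=O (running total 9).
CONHCH3: amide, 1 C=O (running total 10).

10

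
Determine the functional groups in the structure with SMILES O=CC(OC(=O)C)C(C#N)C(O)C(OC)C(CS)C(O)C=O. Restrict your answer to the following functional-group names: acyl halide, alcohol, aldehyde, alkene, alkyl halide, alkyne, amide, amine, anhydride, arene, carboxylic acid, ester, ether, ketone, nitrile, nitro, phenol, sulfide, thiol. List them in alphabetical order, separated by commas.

terminal –CHO: carbonyl C bonded to H and C → aldehyde.
pendant –OC(=O)CH3: an acyloxy group → ester.
pendant –C≡N: nitrile.
–OH on an sp³ carbon → alcohol (secondary).
pendant –OCH3: C–O–C with sp³ C, no adjacent C=O → ether.
pendant –CH2SH → thiol.
–OH on an sp³ carbon → alcohol (secondary).
terminal –CHO: carbonyl C bonded to H and C → aldehyde.

alcohol, aldehyde, ester, ether, nitrile, thiol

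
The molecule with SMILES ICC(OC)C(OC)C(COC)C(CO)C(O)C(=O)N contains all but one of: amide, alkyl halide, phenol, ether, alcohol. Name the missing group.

amide: present (CONH2 — –C(=O)NH2: carbonyl C bonded to C and to N → amide (the N is not a separate amine)).
alcohol: present (CH(CH2OH) — pendant –CH2OH on an sp³ backbone C → alcohol).
alkyl halide: present (ICH2 — halogen on an sp³ carbon → alkyl halide).
ether: present (CH(OCH3) — pendant –OCH3: C–O–C with sp³ C, no adjacent C=O → ether).
phenol: absent. In each of CH(CH2OH) and CH(OH), the –OH is on an sp³ carbon, not on an aromatic ring, so it is an alcohol.

phenol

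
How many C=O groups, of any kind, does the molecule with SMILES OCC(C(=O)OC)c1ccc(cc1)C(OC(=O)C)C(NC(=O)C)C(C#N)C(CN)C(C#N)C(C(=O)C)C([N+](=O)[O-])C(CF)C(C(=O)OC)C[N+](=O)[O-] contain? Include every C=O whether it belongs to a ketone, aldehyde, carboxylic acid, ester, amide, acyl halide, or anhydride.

5

CH(COOCH3): ester, 1 C=O (running total 1).
CH(OCOCH3): ester, 1 C=O (running total 2).
CH(NHCOCH3): amide, 1 C=O (running total 3).
CH(COCH3): ketone, 1 C=O (running total 4).
CH(COOCH3): ester, 1 C=O (running total 5).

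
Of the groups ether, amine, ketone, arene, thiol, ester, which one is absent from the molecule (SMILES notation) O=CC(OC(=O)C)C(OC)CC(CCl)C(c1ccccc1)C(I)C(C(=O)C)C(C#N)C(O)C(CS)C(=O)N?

arene: present (CH(C6H5) — pendant –C6H5: benzene ring → arene).
ether: present (CH(OCH3) — pendant –OCH3: C–O–C with sp³ C, no adjacent C=O → ether).
ketone: present (CH(COCH3) — pendant –COCH3: carbonyl C bonded to two carbons → ketone).
thiol: present (CH(CH2SH) — pendant –CH2SH → thiol).
ester: present (CH(OCOCH3) — pendant –OC(=O)CH3: an acyloxy group → ester).
amine: absent. In CONH2, the nitrogen is bonded directly to a carbonyl carbon, making it part of an amide, not a free amine.

amine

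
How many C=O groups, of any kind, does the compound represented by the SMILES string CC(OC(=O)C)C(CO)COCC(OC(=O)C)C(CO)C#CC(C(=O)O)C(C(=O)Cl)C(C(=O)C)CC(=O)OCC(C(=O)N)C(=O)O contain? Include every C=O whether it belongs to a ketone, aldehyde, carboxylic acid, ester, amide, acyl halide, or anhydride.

8

CH(OCOCH3): ester, 1 C=O (running total 1).
CH(OCOCH3): ester, 1 C=O (running total 2).
CH(COOH): carboxylic acid, 1 C=O (running total 3).
CH(COCl): acyl halide, 1 C=O (running total 4).
CH(COCH3): ketone, 1 C=O (running total 5).
CH2COOCH2: ester, 1 C=O (running total 6).
CH(CONH2): amide, 1 C=O (running total 7).
COOH: carboxylic acid, 1 C=O (running total 8).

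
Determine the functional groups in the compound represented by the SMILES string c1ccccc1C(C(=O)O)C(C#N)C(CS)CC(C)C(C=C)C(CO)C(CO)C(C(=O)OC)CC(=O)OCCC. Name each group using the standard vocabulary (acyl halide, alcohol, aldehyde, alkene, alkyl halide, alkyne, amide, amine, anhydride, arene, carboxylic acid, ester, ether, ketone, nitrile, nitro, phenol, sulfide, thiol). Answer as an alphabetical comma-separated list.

C6H5– phenyl ring → arene.
pendant –COOH: carbonyl C bonded to C and –OH → carboxylic acid.
pendant –C≡N: nitrile.
pendant –CH2SH → thiol.
pendant –CH=CH2: C=C double bond → alkene.
pendant –CH2OH on an sp³ backbone C → alcohol.
pendant –CH2OH on an sp³ backbone C → alcohol.
pendant –COOCH3: carbonyl C bonded to C and –OCH3 → ester.
–C(=O)–O–C with C on the carbonyl side → ester.

alcohol, alkene, arene, carboxylic acid, ester, nitrile, thiol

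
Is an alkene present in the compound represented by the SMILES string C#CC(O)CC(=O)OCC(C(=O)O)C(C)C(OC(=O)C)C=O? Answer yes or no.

C≡C triple bond → alkyne.
–OH on an sp³ carbon → alcohol (secondary).
–C(=O)–O–C with C on the carbonyl side → ester.
pendant –COOH: carbonyl C bonded to C and –OH → carboxylic acid.
pendant –OC(=O)CH3: an acyloxy group → ester.
terminal –CHO: carbonyl C bonded to H and C → aldehyde.
The groups actually present are: alcohol, aldehyde, alkyne, carboxylic acid, ester.

no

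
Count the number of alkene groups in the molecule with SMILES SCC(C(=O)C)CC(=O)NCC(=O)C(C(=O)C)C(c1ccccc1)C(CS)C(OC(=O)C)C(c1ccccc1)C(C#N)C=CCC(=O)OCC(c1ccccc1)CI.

1

Taking each segment in turn:
  HSCH2: –SH on an sp³ carbon → thiol.
  CH(COCH3): pendant –COCH3: carbonyl C bonded to two carbons → ketone.
  CH2CONHCH2: –C(=O)–N– linkage → amide (the N is not an amine).
  CO: –C(=O)– with carbon on both sides → ketone.
  CH(COCH3): pendant –COCH3: carbonyl C bonded to two carbons → ketone.
  CH(C6H5): pendant –C6H5: benzene ring → arene.
  CH(CH2SH): pendant –CH2SH → thiol.
  CH(OCOCH3): pendant –OC(=O)CH3: an acyloxy group → ester.
  CH(C6H5): pendant –C6H5: benzene ring → arene.
  CH(CN): pendant –C≡N: nitrile.
  CH=CH: C=C double bond → alkene.
  CH2COOCH2: –C(=O)–O–C with C on the carbonyl side → ester.
  CH(C6H5): pendant –C6H5: benzene ring → arene.
  CH2I: halogen on an sp³ carbon → alkyl halide.
Alkene appears at: CH=CH → 1.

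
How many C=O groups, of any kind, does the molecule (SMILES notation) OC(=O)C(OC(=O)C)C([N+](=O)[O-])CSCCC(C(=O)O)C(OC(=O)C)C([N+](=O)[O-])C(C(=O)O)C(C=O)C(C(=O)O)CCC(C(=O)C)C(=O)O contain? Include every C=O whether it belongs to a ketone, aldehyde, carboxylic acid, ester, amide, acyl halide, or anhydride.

HOOC: carboxylic acid, 1 C=O (running total 1).
CH(OCOCH3): ester, 1 C=O (running total 2).
CH(COOH): carboxylic acid, 1 C=O (running total 3).
CH(OCOCH3): ester, 1 C=O (running total 4).
CH(COOH): carboxylic acid, 1 C=O (running total 5).
CH(CHO): aldehyde, 1 C=O (running total 6).
CH(COOH): carboxylic acid, 1 C=O (running total 7).
CH(COCH3): ketone, 1 C=O (running total 8).
COOH: carboxylic acid, 1 C=O (running total 9).

9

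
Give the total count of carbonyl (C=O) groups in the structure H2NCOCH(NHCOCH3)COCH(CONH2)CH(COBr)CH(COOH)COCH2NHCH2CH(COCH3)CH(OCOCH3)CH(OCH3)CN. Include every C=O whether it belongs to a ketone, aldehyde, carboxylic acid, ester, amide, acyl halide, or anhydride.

H2NCO: amide, 1 C=O (running total 1).
CH(NHCOCH3): amide, 1 C=O (running total 2).
CO: ketone, 1 C=O (running total 3).
CH(CONH2): amide, 1 C=O (running total 4).
CH(COBr): acyl halide, 1 C=O (running total 5).
CH(COOH): carboxylic acid, 1 C=O (running total 6).
CO: ketone, 1 C=O (running total 7).
CH(COCH3): ketone, 1 C=O (running total 8).
CH(OCOCH3): ester, 1 C=O (running total 9).

9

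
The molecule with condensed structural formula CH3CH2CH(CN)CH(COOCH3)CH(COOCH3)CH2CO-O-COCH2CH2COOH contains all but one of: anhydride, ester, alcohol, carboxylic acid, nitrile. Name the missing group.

alcohol

carboxylic acid: present (COOH — –COOH: carbonyl C bonded to –OH and C → carboxylic acid (the –OH is not a separate alcohol)).
nitrile: present (CH(CN) — pendant –C≡N: nitrile).
anhydride: present (CH2CO-O-COCH2 — two acyl groups sharing one oxygen, –C(=O)–O–C(=O)– → anhydride).
ester: present (CH(COOCH3) — pendant –COOCH3: carbonyl C bonded to C and –OCH3 → ester).
alcohol: absent. In COOH, the –OH sits on a carbonyl carbon, making it part of a carboxylic acid, not an alcohol.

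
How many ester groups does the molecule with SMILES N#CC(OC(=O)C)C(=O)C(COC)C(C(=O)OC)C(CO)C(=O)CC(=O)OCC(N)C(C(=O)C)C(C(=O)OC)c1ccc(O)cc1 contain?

N≡C–: carbon triple-bonded to nitrogen → nitrile.
pendant –OC(=O)CH3: an acyloxy group → ester.
–C(=O)– with carbon on both sides → ketone.
pendant –CH2OCH3: C–O–C linkage → ether.
pendant –COOCH3: carbonyl C bonded to C and –OCH3 → ester.
pendant –CH2OH on an sp³ backbone C → alcohol.
–C(=O)– with carbon on both sides → ketone.
–C(=O)–O–C with C on the carbonyl side → ester.
–NH2 on an sp³ carbon with no adjacent C=O → amine.
pendant –COCH3: carbonyl C bonded to two carbons → ketone.
pendant –COOCH3: carbonyl C bonded to C and –OCH3 → ester.
–OH attached directly to an aromatic ring → phenol (not alcohol); the ring itself is an arene.
Ester appears at: CH(OCOCH3), CH(COOCH3), CH2COOCH2, CH(COOCH3) → 4.

4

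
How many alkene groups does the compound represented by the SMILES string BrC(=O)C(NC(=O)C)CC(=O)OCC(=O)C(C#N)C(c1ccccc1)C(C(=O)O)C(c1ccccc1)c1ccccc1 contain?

Reading the structure from left to right:
  BrCO: –C(=O)Br: carbonyl C bonded to C and to a halogen → acyl halide (not alkyl halide).
  CH(NHCOCH3): pendant –NHC(=O)CH3: N bonded to a carbonyl → amide (not amine).
  CH2COOCH2: –C(=O)–O–C with C on the carbonyl side → ester.
  CO: –C(=O)– with carbon on both sides → ketone.
  CH(CN): pendant –C≡N: nitrile.
  CH(C6H5): pendant –C6H5: benzene ring → arene.
  CH(COOH): pendant –COOH: carbonyl C bonded to C and –OH → carboxylic acid.
  CH(C6H5): pendant –C6H5: benzene ring → arene.
  C6H5: –C6H5 phenyl ring → arene.
No segment is a alkene: CH(C6H5) is arene, not alkene; CH(C6H5) is arene, not alkene; C6H5 is arene, not alkene. → 0.

0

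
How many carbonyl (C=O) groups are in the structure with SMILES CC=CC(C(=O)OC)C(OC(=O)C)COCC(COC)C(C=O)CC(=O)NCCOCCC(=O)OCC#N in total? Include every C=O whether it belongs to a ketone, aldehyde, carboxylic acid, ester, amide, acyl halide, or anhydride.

CH(COOCH3): ester, 1 C=O (running total 1).
CH(OCOCH3): ester, 1 C=O (running total 2).
CH(CHO): aldehyde, 1 C=O (running total 3).
CH2CONHCH2: amide, 1 C=O (running total 4).
CH2COOCH2: ester, 1 C=O (running total 5).

5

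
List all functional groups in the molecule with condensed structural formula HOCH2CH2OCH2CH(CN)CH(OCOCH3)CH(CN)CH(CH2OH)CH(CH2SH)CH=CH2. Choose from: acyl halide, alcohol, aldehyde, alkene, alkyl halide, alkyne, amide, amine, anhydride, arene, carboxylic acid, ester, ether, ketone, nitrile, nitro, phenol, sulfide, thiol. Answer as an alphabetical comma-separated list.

alcohol, alkene, ester, ether, nitrile, thiol

Working along the chain:
  HOCH2: HO– on an sp³ carbon → alcohol.
  CH2OCH2: C–O–C with sp³ carbons on both sides and no adjacent C=O → ether.
  CH(CN): pendant –C≡N: nitrile.
  CH(OCOCH3): pendant –OC(=O)CH3: an acyloxy group → ester.
  CH(CN): pendant –C≡N: nitrile.
  CH(CH2OH): pendant –CH2OH on an sp³ backbone C → alcohol.
  CH(CH2SH): pendant –CH2SH → thiol.
  CH=CH2: C=C double bond → alkene.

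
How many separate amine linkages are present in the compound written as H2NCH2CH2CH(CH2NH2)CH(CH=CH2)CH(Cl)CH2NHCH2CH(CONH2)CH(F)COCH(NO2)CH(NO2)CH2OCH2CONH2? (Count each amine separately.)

Reading the structure from left to right:
  H2NCH2: –NH2 on an sp³ carbon with no adjacent C=O → amine.
  CH(CH2NH2): pendant –CH2NH2: N on sp³ C, no adjacent C=O → amine.
  CH(CH=CH2): pendant –CH=CH2: C=C double bond → alkene.
  CH(Cl): halogen on an sp³ carbon → alkyl halide.
  CH2NHCH2: C–N–C with sp³ carbons and no adjacent C=O → amine (secondary).
  CH(CONH2): pendant –CONH2: carbonyl C bonded to C and N → amide.
  CH(F): halogen on an sp³ carbon → alkyl halide.
  CO: –C(=O)– with carbon on both sides → ketone.
  CH(NO2): –NO2 on an sp³ carbon → nitro (the N=O is not a carbonyl).
  CH(NO2): –NO2 on an sp³ carbon → nitro (the N=O is not a carbonyl).
  CH2OCH2: C–O–C with sp³ carbons on both sides and no adjacent C=O → ether.
  CONH2: –C(=O)NH2: carbonyl C bonded to C and to N → amide (the N is not a separate amine).
Amine appears at: H2NCH2, CH(CH2NH2), CH2NHCH2 → 3.

3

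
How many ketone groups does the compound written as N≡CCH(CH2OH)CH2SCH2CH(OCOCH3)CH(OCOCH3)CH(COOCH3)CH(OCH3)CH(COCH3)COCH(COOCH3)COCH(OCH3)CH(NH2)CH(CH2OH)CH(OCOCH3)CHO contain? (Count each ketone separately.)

Working along the chain:
  N≡C: N≡C–: carbon triple-bonded to nitrogen → nitrile.
  CH(CH2OH): pendant –CH2OH on an sp³ backbone C → alcohol.
  CH2SCH2: C–S–C linkage → sulfide (thioether).
  CH(OCOCH3): pendant –OC(=O)CH3: an acyloxy group → ester.
  CH(OCOCH3): pendant –OC(=O)CH3: an acyloxy group → ester.
  CH(COOCH3): pendant –COOCH3: carbonyl C bonded to C and –OCH3 → ester.
  CH(OCH3): pendant –OCH3: C–O–C with sp³ C, no adjacent C=O → ether.
  CH(COCH3): pendant –COCH3: carbonyl C bonded to two carbons → ketone.
  CO: –C(=O)– with carbon on both sides → ketone.
  CH(COOCH3): pendant –COOCH3: carbonyl C bonded to C and –OCH3 → ester.
  CO: –C(=O)– with carbon on both sides → ketone.
  CH(OCH3): pendant –OCH3: C–O–C with sp³ C, no adjacent C=O → ether.
  CH(NH2): –NH2 on an sp³ carbon with no adjacent C=O → amine.
  CH(CH2OH): pendant –CH2OH on an sp³ backbone C → alcohol.
  CH(OCOCH3): pendant –OC(=O)CH3: an acyloxy group → ester.
  CHO: terminal –CHO: carbonyl C bonded to H and C → aldehyde.
Ketone appears at: CH(COCH3), CO, CO → 3.

3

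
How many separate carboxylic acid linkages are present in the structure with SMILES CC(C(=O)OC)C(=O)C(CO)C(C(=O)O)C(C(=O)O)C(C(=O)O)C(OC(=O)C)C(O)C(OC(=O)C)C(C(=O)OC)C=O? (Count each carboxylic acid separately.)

3

pendant –COOCH3: carbonyl C bonded to C and –OCH3 → ester.
–C(=O)– with carbon on both sides → ketone.
pendant –CH2OH on an sp³ backbone C → alcohol.
pendant –COOH: carbonyl C bonded to C and –OH → carboxylic acid.
pendant –COOH: carbonyl C bonded to C and –OH → carboxylic acid.
pendant –COOH: carbonyl C bonded to C and –OH → carboxylic acid.
pendant –OC(=O)CH3: an acyloxy group → ester.
–OH on an sp³ carbon → alcohol (secondary).
pendant –OC(=O)CH3: an acyloxy group → ester.
pendant –COOCH3: carbonyl C bonded to C and –OCH3 → ester.
terminal –CHO: carbonyl C bonded to H and C → aldehyde.
Carboxylic acid appears at: CH(COOH), CH(COOH), CH(COOH) → 3.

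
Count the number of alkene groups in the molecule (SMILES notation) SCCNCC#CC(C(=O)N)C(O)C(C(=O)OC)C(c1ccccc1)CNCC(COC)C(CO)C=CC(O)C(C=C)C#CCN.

2

–SH on an sp³ carbon → thiol.
C–N–C with sp³ carbons and no adjacent C=O → amine (secondary).
C≡C triple bond → alkyne.
pendant –CONH2: carbonyl C bonded to C and N → amide.
–OH on an sp³ carbon → alcohol (secondary).
pendant –COOCH3: carbonyl C bonded to C and –OCH3 → ester.
pendant –C6H5: benzene ring → arene.
C–N–C with sp³ carbons and no adjacent C=O → amine (secondary).
pendant –CH2OCH3: C–O–C linkage → ether.
pendant –CH2OH on an sp³ backbone C → alcohol.
C=C double bond → alkene.
–OH on an sp³ carbon → alcohol (secondary).
pendant –CH=CH2: C=C double bond → alkene.
C≡C triple bond → alkyne.
–NH2 on an sp³ carbon with no adjacent C=O → amine.
Alkene appears at: CH=CH, CH(CH=CH2) → 2.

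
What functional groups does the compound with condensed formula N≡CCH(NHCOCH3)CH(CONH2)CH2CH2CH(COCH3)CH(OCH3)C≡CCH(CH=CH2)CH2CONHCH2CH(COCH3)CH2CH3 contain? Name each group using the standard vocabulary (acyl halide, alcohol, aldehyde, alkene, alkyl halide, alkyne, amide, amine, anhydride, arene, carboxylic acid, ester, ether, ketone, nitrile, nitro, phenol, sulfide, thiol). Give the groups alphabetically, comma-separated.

Reading the structure from left to right:
  N≡C: N≡C–: carbon triple-bonded to nitrogen → nitrile.
  CH(NHCOCH3): pendant –NHC(=O)CH3: N bonded to a carbonyl → amide (not amine).
  CH(CONH2): pendant –CONH2: carbonyl C bonded to C and N → amide.
  CH(COCH3): pendant –COCH3: carbonyl C bonded to two carbons → ketone.
  CH(OCH3): pendant –OCH3: C–O–C with sp³ C, no adjacent C=O → ether.
  C≡C: C≡C triple bond → alkyne.
  CH(CH=CH2): pendant –CH=CH2: C=C double bond → alkene.
  CH2CONHCH2: –C(=O)–N– linkage → amide (the N is not an amine).
  CH(COCH3): pendant –COCH3: carbonyl C bonded to two carbons → ketone.

alkene, alkyne, amide, ether, ketone, nitrile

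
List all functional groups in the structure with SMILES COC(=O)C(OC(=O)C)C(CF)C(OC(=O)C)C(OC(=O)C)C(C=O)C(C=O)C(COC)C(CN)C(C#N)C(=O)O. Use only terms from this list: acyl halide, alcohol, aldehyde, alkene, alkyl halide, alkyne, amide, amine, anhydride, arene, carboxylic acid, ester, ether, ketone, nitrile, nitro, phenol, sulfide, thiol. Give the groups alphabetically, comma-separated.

Reading the structure from left to right:
  CH3OOC: CH3O–C(=O)–: carbonyl C bonded to C and to –OCH3 → ester (not ketone + ether).
  CH(OCOCH3): pendant –OC(=O)CH3: an acyloxy group → ester.
  CH(CH2F): pendant –CH2X: halogen on sp³ carbon → alkyl halide.
  CH(OCOCH3): pendant –OC(=O)CH3: an acyloxy group → ester.
  CH(OCOCH3): pendant –OC(=O)CH3: an acyloxy group → ester.
  CH(CHO): pendant –CHO: carbonyl C bonded to C and H → aldehyde.
  CH(CHO): pendant –CHO: carbonyl C bonded to C and H → aldehyde.
  CH(CH2OCH3): pendant –CH2OCH3: C–O–C linkage → ether.
  CH(CH2NH2): pendant –CH2NH2: N on sp³ C, no adjacent C=O → amine.
  CH(CN): pendant –C≡N: nitrile.
  COOH: –COOH: carbonyl C bonded to –OH and C → carboxylic acid (the –OH is not a separate alcohol).

aldehyde, alkyl halide, amine, carboxylic acid, ester, ether, nitrile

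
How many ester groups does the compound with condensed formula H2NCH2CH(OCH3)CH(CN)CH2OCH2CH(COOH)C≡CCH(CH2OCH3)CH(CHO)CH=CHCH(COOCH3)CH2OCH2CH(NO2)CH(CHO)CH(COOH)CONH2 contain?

–NH2 on an sp³ carbon with no adjacent C=O → amine.
pendant –OCH3: C–O–C with sp³ C, no adjacent C=O → ether.
pendant –C≡N: nitrile.
C–O–C with sp³ carbons on both sides and no adjacent C=O → ether.
pendant –COOH: carbonyl C bonded to C and –OH → carboxylic acid.
C≡C triple bond → alkyne.
pendant –CH2OCH3: C–O–C linkage → ether.
pendant –CHO: carbonyl C bonded to C and H → aldehyde.
C=C double bond → alkene.
pendant –COOCH3: carbonyl C bonded to C and –OCH3 → ester.
C–O–C with sp³ carbons on both sides and no adjacent C=O → ether.
–NO2 on an sp³ carbon → nitro (the N=O is not a carbonyl).
pendant –CHO: carbonyl C bonded to C and H → aldehyde.
pendant –COOH: carbonyl C bonded to C and –OH → carboxylic acid.
–C(=O)NH2: carbonyl C bonded to C and to N → amide (the N is not a separate amine).
Ester appears at: CH(COOCH3) → 1.

1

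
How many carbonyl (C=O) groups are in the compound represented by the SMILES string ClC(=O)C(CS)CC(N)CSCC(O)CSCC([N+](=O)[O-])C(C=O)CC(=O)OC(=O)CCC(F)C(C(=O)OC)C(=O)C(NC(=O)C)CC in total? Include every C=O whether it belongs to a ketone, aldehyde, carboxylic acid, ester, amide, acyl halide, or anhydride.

ClCO: acyl halide, 1 C=O (running total 1).
CH(CHO): aldehyde, 1 C=O (running total 2).
CH2CO-O-COCH2: anhydride, 2 C=O (running total 4).
CH(COOCH3): ester, 1 C=O (running total 5).
CO: ketone, 1 C=O (running total 6).
CH(NHCOCH3): amide, 1 C=O (running total 7).

7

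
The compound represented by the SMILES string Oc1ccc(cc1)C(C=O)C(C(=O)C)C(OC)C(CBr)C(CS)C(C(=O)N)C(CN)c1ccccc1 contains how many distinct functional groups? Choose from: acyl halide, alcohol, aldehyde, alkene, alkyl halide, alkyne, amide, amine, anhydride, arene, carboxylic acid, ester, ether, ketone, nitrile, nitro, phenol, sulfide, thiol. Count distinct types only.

9

Taking each segment in turn:
  HOC6H4: –OH attached directly to an aromatic ring → phenol (not alcohol); the ring itself is an arene.
  CH(CHO): pendant –CHO: carbonyl C bonded to C and H → aldehyde.
  CH(COCH3): pendant –COCH3: carbonyl C bonded to two carbons → ketone.
  CH(OCH3): pendant –OCH3: C–O–C with sp³ C, no adjacent C=O → ether.
  CH(CH2Br): pendant –CH2X: halogen on sp³ carbon → alkyl halide.
  CH(CH2SH): pendant –CH2SH → thiol.
  CH(CONH2): pendant –CONH2: carbonyl C bonded to C and N → amide.
  CH(CH2NH2): pendant –CH2NH2: N on sp³ C, no adjacent C=O → amine.
  C6H5: –C6H5 phenyl ring → arene.
Distinct types present: aldehyde, alkyl halide, amide, amine, arene, ether, ketone, phenol, thiol.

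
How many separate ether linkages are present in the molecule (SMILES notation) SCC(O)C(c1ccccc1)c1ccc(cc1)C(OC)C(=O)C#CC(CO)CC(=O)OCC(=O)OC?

Reading the structure from left to right:
  HSCH2: –SH on an sp³ carbon → thiol.
  CH(OH): –OH on an sp³ carbon → alcohol (secondary).
  CH(C6H5): pendant –C6H5: benzene ring → arene.
  C6H4: para-disubstituted benzene ring → arene.
  CH(OCH3): pendant –OCH3: C–O–C with sp³ C, no adjacent C=O → ether.
  CO: –C(=O)– with carbon on both sides → ketone.
  C≡C: C≡C triple bond → alkyne.
  CH(CH2OH): pendant –CH2OH on an sp³ backbone C → alcohol.
  CH2COOCH2: –C(=O)–O–C with C on the carbonyl side → ester.
  COOCH3: –C(=O)OCH3: carbonyl C bonded to C and to –OCH3 → ester (not ketone + ether).
Ether appears at: CH(OCH3) → 1.

1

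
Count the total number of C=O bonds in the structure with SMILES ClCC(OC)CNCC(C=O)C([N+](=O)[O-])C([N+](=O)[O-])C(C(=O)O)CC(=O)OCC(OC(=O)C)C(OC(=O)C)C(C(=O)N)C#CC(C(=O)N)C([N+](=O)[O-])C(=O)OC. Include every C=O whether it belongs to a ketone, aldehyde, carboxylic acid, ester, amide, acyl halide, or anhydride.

CH(CHO): aldehyde, 1 C=O (running total 1).
CH(COOH): carboxylic acid, 1 C=O (running total 2).
CH2COOCH2: ester, 1 C=O (running total 3).
CH(OCOCH3): ester, 1 C=O (running total 4).
CH(OCOCH3): ester, 1 C=O (running total 5).
CH(CONH2): amide, 1 C=O (running total 6).
CH(CONH2): amide, 1 C=O (running total 7).
COOCH3: ester, 1 C=O (running total 8).

8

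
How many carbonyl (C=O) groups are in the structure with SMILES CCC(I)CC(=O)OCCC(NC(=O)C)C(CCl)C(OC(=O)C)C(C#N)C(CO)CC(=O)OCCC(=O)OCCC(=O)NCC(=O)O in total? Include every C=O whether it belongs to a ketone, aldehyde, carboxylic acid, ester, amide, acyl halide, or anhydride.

7

CH2COOCH2: ester, 1 C=O (running total 1).
CH(NHCOCH3): amide, 1 C=O (running total 2).
CH(OCOCH3): ester, 1 C=O (running total 3).
CH2COOCH2: ester, 1 C=O (running total 4).
CH2COOCH2: ester, 1 C=O (running total 5).
CH2CONHCH2: amide, 1 C=O (running total 6).
COOH: carboxylic acid, 1 C=O (running total 7).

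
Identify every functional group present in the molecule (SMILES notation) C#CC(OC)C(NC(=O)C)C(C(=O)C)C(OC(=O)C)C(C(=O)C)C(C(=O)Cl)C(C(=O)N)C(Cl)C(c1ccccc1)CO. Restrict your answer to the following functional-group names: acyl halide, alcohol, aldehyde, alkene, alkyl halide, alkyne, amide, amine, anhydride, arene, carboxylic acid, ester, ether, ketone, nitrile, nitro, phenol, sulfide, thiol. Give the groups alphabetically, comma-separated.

acyl halide, alcohol, alkyl halide, alkyne, amide, arene, ester, ether, ketone

C≡C triple bond → alkyne.
pendant –OCH3: C–O–C with sp³ C, no adjacent C=O → ether.
pendant –NHC(=O)CH3: N bonded to a carbonyl → amide (not amine).
pendant –COCH3: carbonyl C bonded to two carbons → ketone.
pendant –OC(=O)CH3: an acyloxy group → ester.
pendant –COCH3: carbonyl C bonded to two carbons → ketone.
pendant –C(=O)X: carbonyl C bonded to C and halogen → acyl halide.
pendant –CONH2: carbonyl C bonded to C and N → amide.
halogen on an sp³ carbon → alkyl halide.
pendant –C6H5: benzene ring → arene.
–OH on an sp³ carbon → alcohol.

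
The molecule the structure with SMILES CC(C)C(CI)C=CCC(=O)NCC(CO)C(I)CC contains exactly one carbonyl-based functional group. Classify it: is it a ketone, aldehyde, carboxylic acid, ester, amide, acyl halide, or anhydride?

amide

The carbonyl is in the CH2CONHCH2 segment: –C(=O)–N– linkage → amide (the N is not an amine).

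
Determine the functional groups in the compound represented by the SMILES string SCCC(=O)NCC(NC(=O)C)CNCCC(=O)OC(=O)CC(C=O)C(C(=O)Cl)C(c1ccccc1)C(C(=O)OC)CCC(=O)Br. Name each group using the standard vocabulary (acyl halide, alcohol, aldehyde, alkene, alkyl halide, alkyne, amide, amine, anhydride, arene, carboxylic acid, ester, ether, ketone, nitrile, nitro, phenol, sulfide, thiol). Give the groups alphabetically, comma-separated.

acyl halide, aldehyde, amide, amine, anhydride, arene, ester, thiol

–SH on an sp³ carbon → thiol.
–C(=O)–N– linkage → amide (the N is not an amine).
pendant –NHC(=O)CH3: N bonded to a carbonyl → amide (not amine).
C–N–C with sp³ carbons and no adjacent C=O → amine (secondary).
two acyl groups sharing one oxygen, –C(=O)–O–C(=O)– → anhydride.
pendant –CHO: carbonyl C bonded to C and H → aldehyde.
pendant –C(=O)X: carbonyl C bonded to C and halogen → acyl halide.
pendant –C6H5: benzene ring → arene.
pendant –COOCH3: carbonyl C bonded to C and –OCH3 → ester.
–C(=O)Br: carbonyl C bonded to C and to a halogen → acyl halide (not alkyl halide).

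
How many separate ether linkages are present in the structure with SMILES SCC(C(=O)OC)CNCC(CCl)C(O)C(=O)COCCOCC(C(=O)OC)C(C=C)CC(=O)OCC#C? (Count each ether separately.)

2

–SH on an sp³ carbon → thiol.
pendant –COOCH3: carbonyl C bonded to C and –OCH3 → ester.
C–N–C with sp³ carbons and no adjacent C=O → amine (secondary).
pendant –CH2X: halogen on sp³ carbon → alkyl halide.
–OH on an sp³ carbon → alcohol (secondary).
–C(=O)– with carbon on both sides → ketone.
C–O–C with sp³ carbons on both sides and no adjacent C=O → ether.
C–O–C with sp³ carbons on both sides and no adjacent C=O → ether.
pendant –COOCH3: carbonyl C bonded to C and –OCH3 → ester.
pendant –CH=CH2: C=C double bond → alkene.
–C(=O)–O–C with C on the carbonyl side → ester.
C≡C triple bond → alkyne.
Ether appears at: CH2OCH2, CH2OCH2 → 2.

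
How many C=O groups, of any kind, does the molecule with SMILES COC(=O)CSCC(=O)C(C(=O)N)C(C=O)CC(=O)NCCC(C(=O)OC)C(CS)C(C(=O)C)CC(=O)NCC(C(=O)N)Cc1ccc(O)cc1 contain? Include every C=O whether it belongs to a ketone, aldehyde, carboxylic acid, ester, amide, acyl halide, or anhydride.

9

CH3OOC: ester, 1 C=O (running total 1).
CO: ketone, 1 C=O (running total 2).
CH(CONH2): amide, 1 C=O (running total 3).
CH(CHO): aldehyde, 1 C=O (running total 4).
CH2CONHCH2: amide, 1 C=O (running total 5).
CH(COOCH3): ester, 1 C=O (running total 6).
CH(COCH3): ketone, 1 C=O (running total 7).
CH2CONHCH2: amide, 1 C=O (running total 8).
CH(CONH2): amide, 1 C=O (running total 9).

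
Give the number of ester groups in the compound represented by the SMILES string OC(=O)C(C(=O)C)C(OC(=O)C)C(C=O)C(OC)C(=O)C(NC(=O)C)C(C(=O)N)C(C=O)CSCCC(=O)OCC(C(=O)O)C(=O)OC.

–COOH: carbonyl C bonded to –OH and C → carboxylic acid (the –OH is not a separate alcohol).
pendant –COCH3: carbonyl C bonded to two carbons → ketone.
pendant –OC(=O)CH3: an acyloxy group → ester.
pendant –CHO: carbonyl C bonded to C and H → aldehyde.
pendant –OCH3: C–O–C with sp³ C, no adjacent C=O → ether.
–C(=O)– with carbon on both sides → ketone.
pendant –NHC(=O)CH3: N bonded to a carbonyl → amide (not amine).
pendant –CONH2: carbonyl C bonded to C and N → amide.
pendant –CHO: carbonyl C bonded to C and H → aldehyde.
C–S–C linkage → sulfide (thioether).
–C(=O)–O–C with C on the carbonyl side → ester.
pendant –COOH: carbonyl C bonded to C and –OH → carboxylic acid.
–C(=O)OCH3: carbonyl C bonded to C and to –OCH3 → ester (not ketone + ether).
Ester appears at: CH(OCOCH3), CH2COOCH2, COOCH3 → 3.

3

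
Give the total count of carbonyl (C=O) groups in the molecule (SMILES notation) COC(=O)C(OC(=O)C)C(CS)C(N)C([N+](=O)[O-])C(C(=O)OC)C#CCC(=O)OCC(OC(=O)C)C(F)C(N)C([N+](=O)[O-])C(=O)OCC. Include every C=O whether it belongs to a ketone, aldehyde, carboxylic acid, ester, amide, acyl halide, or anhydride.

6

CH3OOC: ester, 1 C=O (running total 1).
CH(OCOCH3): ester, 1 C=O (running total 2).
CH(COOCH3): ester, 1 C=O (running total 3).
CH2COOCH2: ester, 1 C=O (running total 4).
CH(OCOCH3): ester, 1 C=O (running total 5).
COOCH2CH3: ester, 1 C=O (running total 6).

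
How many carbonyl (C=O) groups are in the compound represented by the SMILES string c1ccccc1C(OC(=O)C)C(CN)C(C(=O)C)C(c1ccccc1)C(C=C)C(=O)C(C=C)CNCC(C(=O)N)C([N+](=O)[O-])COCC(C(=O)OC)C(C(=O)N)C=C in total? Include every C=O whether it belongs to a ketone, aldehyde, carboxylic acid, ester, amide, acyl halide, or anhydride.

6

CH(OCOCH3): ester, 1 C=O (running total 1).
CH(COCH3): ketone, 1 C=O (running total 2).
CO: ketone, 1 C=O (running total 3).
CH(CONH2): amide, 1 C=O (running total 4).
CH(COOCH3): ester, 1 C=O (running total 5).
CH(CONH2): amide, 1 C=O (running total 6).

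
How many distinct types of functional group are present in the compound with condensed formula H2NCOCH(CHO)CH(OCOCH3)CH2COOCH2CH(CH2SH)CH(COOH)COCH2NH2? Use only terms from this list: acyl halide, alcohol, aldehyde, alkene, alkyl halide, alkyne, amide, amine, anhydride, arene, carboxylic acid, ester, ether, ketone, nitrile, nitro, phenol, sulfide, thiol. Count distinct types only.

7

Taking each segment in turn:
  H2NCO: –C(=O)NH2: carbonyl C bonded to C and to N → amide (the N is not a separate amine).
  CH(CHO): pendant –CHO: carbonyl C bonded to C and H → aldehyde.
  CH(OCOCH3): pendant –OC(=O)CH3: an acyloxy group → ester.
  CH2COOCH2: –C(=O)–O–C with C on the carbonyl side → ester.
  CH(CH2SH): pendant –CH2SH → thiol.
  CH(COOH): pendant –COOH: carbonyl C bonded to C and –OH → carboxylic acid.
  CO: –C(=O)– with carbon on both sides → ketone.
  CH2NH2: –NH2 on an sp³ carbon with no adjacent C=O → amine.
Distinct types present: aldehyde, amide, amine, carboxylic acid, ester, ketone, thiol.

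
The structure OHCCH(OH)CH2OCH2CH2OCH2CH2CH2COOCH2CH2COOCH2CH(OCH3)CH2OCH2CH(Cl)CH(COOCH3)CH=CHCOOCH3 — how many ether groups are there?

Working along the chain:
  OHC: terminal –CHO: carbonyl C bonded to H and C → aldehyde.
  CH(OH): –OH on an sp³ carbon → alcohol (secondary).
  CH2OCH2: C–O–C with sp³ carbons on both sides and no adjacent C=O → ether.
  CH2OCH2: C–O–C with sp³ carbons on both sides and no adjacent C=O → ether.
  CH2COOCH2: –C(=O)–O–C with C on the carbonyl side → ester.
  CH2COOCH2: –C(=O)–O–C with C on the carbonyl side → ester.
  CH(OCH3): pendant –OCH3: C–O–C with sp³ C, no adjacent C=O → ether.
  CH2OCH2: C–O–C with sp³ carbons on both sides and no adjacent C=O → ether.
  CH(Cl): halogen on an sp³ carbon → alkyl halide.
  CH(COOCH3): pendant –COOCH3: carbonyl C bonded to C and –OCH3 → ester.
  CH=CH: C=C double bond → alkene.
  COOCH3: –C(=O)OCH3: carbonyl C bonded to C and to –OCH3 → ester (not ketone + ether).
Ether appears at: CH2OCH2, CH2OCH2, CH(OCH3), CH2OCH2 → 4.

4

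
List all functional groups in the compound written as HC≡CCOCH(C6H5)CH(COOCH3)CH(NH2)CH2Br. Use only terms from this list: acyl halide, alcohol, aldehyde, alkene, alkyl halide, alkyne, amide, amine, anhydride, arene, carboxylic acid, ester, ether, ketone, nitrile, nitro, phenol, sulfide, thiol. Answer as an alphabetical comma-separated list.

Working along the chain:
  HC≡C: C≡C triple bond → alkyne.
  CO: –C(=O)– with carbon on both sides → ketone.
  CH(C6H5): pendant –C6H5: benzene ring → arene.
  CH(COOCH3): pendant –COOCH3: carbonyl C bonded to C and –OCH3 → ester.
  CH(NH2): –NH2 on an sp³ carbon with no adjacent C=O → amine.
  CH2Br: halogen on an sp³ carbon → alkyl halide.

alkyl halide, alkyne, amine, arene, ester, ketone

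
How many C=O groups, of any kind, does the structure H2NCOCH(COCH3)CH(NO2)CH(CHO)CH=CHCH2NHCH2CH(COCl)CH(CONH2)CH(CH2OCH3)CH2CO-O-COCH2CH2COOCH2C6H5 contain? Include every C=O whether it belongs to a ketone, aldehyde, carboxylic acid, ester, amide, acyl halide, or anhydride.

H2NCO: amide, 1 C=O (running total 1).
CH(COCH3): ketone, 1 C=O (running total 2).
CH(CHO): aldehyde, 1 C=O (running total 3).
CH(COCl): acyl halide, 1 C=O (running total 4).
CH(CONH2): amide, 1 C=O (running total 5).
CH2CO-O-COCH2: anhydride, 2 C=O (running total 7).
CH2COOCH2: ester, 1 C=O (running total 8).

8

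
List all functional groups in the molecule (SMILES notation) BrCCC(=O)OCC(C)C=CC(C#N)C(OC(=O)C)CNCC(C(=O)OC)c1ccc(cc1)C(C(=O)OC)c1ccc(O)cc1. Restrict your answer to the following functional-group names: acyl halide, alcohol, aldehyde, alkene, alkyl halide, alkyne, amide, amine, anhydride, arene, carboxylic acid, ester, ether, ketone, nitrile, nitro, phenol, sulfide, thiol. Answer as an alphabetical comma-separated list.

Working along the chain:
  BrCH2: halogen on an sp³ carbon → alkyl halide.
  CH2COOCH2: –C(=O)–O–C with C on the carbonyl side → ester.
  CH=CH: C=C double bond → alkene.
  CH(CN): pendant –C≡N: nitrile.
  CH(OCOCH3): pendant –OC(=O)CH3: an acyloxy group → ester.
  CH2NHCH2: C–N–C with sp³ carbons and no adjacent C=O → amine (secondary).
  CH(COOCH3): pendant –COOCH3: carbonyl C bonded to C and –OCH3 → ester.
  C6H4: para-disubstituted benzene ring → arene.
  CH(COOCH3): pendant –COOCH3: carbonyl C bonded to C and –OCH3 → ester.
  C6H4OH: –OH attached directly to an aromatic ring → phenol (not alcohol); the ring itself is an arene.

alkene, alkyl halide, amine, arene, ester, nitrile, phenol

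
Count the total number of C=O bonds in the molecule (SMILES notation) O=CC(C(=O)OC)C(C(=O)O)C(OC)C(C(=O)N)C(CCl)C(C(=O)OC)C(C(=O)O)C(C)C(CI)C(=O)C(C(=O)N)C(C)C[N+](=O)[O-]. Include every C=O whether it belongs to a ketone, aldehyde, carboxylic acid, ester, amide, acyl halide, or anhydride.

OHC: aldehyde, 1 C=O (running total 1).
CH(COOCH3): ester, 1 C=O (running total 2).
CH(COOH): carboxylic acid, 1 C=O (running total 3).
CH(CONH2): amide, 1 C=O (running total 4).
CH(COOCH3): ester, 1 C=O (running total 5).
CH(COOH): carboxylic acid, 1 C=O (running total 6).
CO: ketone, 1 C=O (running total 7).
CH(CONH2): amide, 1 C=O (running total 8).

8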